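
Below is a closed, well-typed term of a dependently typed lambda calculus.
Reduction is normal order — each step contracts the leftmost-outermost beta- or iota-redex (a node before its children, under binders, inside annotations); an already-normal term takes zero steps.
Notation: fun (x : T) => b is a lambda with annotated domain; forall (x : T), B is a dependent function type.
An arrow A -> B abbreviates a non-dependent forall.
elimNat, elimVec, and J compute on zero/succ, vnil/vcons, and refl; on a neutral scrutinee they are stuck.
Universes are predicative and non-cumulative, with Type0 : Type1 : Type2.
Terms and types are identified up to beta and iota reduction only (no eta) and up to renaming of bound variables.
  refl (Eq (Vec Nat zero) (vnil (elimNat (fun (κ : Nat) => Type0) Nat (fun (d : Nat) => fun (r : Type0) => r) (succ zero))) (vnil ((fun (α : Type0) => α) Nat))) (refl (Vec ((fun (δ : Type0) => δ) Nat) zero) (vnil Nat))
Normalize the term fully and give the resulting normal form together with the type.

resulting normal form:
  refl (Eq (Vec Nat zero) (vnil Nat) (vnil Nat)) (refl (Vec Nat zero) (vnil Nat))
the term's type:
  Eq (Eq (Vec Nat zero) (vnil Nat) (vnil Nat)) (refl (Vec Nat zero) (vnil Nat)) (refl (Vec Nat zero) (vnil Nat))


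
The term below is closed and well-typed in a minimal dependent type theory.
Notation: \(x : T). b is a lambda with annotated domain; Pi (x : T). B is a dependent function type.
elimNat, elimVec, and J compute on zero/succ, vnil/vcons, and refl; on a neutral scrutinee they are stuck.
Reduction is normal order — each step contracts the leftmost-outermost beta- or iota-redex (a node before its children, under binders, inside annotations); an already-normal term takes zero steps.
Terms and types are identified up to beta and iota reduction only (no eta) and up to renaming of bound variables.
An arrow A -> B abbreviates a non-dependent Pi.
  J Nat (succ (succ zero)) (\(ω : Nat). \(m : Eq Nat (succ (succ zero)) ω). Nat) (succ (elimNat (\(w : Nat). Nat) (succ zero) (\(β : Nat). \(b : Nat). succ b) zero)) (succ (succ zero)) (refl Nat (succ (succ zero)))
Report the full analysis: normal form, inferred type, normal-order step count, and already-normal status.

resulting normal form:
  succ (succ zero)
inferred type:
  Nat
normal-order step count: 2
started in normal form: no
first contracted redex: a J iota-redex


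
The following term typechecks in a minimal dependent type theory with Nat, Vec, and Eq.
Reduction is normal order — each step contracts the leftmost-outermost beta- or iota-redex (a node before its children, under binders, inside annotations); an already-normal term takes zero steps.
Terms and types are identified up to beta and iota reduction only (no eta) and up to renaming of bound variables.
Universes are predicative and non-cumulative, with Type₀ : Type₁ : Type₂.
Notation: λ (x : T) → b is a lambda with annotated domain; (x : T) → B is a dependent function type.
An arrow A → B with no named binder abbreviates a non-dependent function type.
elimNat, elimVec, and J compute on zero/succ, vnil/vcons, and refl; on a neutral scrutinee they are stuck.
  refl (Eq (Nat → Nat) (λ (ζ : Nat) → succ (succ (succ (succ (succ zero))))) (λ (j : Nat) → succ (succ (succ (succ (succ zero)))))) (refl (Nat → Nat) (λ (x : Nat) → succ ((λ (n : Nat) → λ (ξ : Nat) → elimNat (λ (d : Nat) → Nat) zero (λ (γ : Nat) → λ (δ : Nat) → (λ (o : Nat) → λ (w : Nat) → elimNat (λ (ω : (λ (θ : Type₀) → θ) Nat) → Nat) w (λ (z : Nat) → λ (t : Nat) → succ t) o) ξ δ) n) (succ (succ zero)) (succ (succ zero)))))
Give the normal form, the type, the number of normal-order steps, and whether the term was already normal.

normal form:
  refl (Eq (Nat → Nat) (λ (ζ : Nat) → succ (succ (succ (succ (succ zero))))) (λ (j : Nat) → succ (succ (succ (succ (succ zero)))))) (refl (Nat → Nat) (λ (x : Nat) → succ (succ (succ (succ (succ zero))))))
inferred type:
  Eq (Eq (Nat → Nat) (λ (ζ : Nat) → succ (succ (succ (succ (succ zero))))) (λ (j : Nat) → succ (succ (succ (succ (succ zero)))))) (refl (Nat → Nat) (λ (x : Nat) → succ (succ (succ (succ (succ zero)))))) (refl (Nat → Nat) (λ (n : Nat) → succ (succ (succ (succ (succ zero))))))
steps to reach normal form (normal order): 27
already normal: no
first contracted redex: a beta-redex


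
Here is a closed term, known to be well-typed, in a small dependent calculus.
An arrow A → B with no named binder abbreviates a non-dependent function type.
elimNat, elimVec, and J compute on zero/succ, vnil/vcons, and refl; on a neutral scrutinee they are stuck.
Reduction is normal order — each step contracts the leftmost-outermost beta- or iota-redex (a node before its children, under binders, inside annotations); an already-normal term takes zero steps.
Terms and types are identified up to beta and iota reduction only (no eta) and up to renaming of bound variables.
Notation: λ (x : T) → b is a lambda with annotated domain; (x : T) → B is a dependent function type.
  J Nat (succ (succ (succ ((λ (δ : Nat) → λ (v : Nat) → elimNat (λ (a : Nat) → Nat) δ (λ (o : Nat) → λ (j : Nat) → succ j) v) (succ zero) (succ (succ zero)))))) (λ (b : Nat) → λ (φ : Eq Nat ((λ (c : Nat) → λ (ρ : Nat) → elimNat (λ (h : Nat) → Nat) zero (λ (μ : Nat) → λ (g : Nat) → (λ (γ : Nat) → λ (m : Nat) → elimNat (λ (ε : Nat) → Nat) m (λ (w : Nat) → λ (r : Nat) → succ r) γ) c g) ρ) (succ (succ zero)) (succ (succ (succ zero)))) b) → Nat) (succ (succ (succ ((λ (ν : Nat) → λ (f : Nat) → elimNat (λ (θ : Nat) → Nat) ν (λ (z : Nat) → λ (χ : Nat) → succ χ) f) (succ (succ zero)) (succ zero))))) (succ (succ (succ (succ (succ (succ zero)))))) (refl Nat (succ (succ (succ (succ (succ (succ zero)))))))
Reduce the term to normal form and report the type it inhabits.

resulting normal form:
  succ (succ (succ (succ (succ (succ zero)))))
the term's type:
  Nat
observation: reduction starts at a J iota-redex, and 7 normal-order steps reach the normal form.


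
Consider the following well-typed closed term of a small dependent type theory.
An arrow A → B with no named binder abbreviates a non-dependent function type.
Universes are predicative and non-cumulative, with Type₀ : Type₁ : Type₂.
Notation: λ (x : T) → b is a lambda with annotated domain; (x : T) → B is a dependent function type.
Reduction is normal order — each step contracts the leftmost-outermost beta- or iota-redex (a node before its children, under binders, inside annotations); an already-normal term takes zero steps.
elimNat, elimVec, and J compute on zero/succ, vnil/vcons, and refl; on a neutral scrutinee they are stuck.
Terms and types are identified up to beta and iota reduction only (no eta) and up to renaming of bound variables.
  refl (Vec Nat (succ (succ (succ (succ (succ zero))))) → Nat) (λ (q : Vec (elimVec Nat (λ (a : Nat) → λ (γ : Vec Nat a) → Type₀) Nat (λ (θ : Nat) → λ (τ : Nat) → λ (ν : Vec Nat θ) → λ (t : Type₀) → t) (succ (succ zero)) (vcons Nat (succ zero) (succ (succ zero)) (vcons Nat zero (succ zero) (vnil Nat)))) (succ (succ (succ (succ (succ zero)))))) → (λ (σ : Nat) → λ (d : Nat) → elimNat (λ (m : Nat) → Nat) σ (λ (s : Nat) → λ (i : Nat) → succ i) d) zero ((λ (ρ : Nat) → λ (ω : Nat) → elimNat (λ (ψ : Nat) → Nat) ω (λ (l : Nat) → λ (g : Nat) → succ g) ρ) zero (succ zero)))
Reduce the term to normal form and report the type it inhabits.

reduced normal form:
  refl (Vec Nat (succ (succ (succ (succ (succ zero))))) → Nat) (λ (q : Vec Nat (succ (succ (succ (succ (succ zero)))))) → succ zero)
the term's type:
  Eq (Vec Nat (succ (succ (succ (succ (succ zero))))) → Nat) (λ (q : Vec Nat (succ (succ (succ (succ (succ zero)))))) → succ zero) (λ (a : Vec Nat (succ (succ (succ (succ (succ zero)))))) → succ zero)


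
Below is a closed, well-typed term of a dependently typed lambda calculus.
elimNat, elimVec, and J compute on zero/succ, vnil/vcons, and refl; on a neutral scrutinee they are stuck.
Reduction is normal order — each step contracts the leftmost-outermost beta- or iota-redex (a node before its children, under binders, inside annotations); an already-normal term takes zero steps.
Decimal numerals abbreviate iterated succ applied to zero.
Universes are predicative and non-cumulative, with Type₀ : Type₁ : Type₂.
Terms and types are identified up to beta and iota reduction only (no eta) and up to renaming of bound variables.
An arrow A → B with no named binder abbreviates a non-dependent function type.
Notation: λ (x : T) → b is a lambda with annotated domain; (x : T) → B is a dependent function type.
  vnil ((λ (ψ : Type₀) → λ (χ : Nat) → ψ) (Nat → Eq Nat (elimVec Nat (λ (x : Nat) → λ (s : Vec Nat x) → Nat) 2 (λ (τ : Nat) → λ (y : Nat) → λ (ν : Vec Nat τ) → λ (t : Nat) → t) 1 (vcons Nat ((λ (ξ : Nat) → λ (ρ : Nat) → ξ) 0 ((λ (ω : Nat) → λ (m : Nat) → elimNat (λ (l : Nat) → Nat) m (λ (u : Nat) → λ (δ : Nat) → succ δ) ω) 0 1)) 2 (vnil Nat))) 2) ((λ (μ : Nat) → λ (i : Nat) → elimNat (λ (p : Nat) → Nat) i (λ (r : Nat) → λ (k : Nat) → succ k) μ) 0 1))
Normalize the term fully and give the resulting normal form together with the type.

resulting normal form:
  vnil (Nat → Eq Nat 2 2)
the term's type:
  Vec (Nat → Eq Nat 2 2) 0


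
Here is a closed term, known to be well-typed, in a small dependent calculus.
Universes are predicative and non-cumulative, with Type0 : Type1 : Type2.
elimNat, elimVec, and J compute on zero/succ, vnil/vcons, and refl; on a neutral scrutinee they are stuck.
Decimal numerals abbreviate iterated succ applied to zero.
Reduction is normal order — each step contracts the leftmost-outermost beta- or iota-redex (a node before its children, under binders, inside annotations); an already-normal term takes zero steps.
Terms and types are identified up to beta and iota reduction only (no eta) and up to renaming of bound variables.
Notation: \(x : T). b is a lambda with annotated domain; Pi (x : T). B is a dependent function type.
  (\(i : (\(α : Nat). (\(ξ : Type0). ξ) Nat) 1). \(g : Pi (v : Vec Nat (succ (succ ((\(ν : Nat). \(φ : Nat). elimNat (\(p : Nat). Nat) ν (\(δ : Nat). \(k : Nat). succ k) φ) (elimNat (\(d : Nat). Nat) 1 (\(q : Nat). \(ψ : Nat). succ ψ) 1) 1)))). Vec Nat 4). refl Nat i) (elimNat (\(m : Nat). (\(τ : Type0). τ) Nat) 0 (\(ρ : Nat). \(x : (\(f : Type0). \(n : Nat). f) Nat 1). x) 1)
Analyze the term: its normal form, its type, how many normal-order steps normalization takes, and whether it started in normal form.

resulting normal form:
  \(i : Pi (α : Vec Nat 5). Vec Nat 4). refl Nat 0
type:
  Pi (i : Pi (α : Vec Nat 5). Vec Nat 4). Eq Nat 0 0
steps to reach normal form (normal order): 15
term was already normal: no
first contracted redex: a beta-redex


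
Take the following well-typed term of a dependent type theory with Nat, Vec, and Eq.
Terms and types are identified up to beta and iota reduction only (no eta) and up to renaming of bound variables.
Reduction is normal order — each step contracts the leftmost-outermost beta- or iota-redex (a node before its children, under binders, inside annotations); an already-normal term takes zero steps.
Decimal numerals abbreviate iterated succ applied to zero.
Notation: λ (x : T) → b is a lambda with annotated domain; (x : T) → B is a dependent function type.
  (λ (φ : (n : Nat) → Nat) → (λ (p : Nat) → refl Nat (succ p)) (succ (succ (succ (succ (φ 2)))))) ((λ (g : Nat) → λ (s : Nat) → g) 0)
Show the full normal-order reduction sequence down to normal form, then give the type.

normal-order reduction sequence:
  (λ (φ : (n : Nat) → Nat) → (λ (p : Nat) → refl Nat (succ p)) (succ (succ (succ (succ (φ 2)))))) ((λ (g : Nat) → λ (s : Nat) → g) 0)
  ~> (λ (φ : Nat) → refl Nat (succ φ)) (succ (succ (succ (succ ((λ (n : Nat) → λ (p : Nat) → n) 0 2)))))
  ~> refl Nat (succ (succ (succ (succ (succ ((λ (φ : Nat) → λ (n : Nat) → φ) 0 2))))))
  ~> refl Nat (succ (succ (succ (succ (succ ((λ (φ : Nat) → 0) 2))))))
  ~> refl Nat 5
inferred type:
  Eq Nat 5 5


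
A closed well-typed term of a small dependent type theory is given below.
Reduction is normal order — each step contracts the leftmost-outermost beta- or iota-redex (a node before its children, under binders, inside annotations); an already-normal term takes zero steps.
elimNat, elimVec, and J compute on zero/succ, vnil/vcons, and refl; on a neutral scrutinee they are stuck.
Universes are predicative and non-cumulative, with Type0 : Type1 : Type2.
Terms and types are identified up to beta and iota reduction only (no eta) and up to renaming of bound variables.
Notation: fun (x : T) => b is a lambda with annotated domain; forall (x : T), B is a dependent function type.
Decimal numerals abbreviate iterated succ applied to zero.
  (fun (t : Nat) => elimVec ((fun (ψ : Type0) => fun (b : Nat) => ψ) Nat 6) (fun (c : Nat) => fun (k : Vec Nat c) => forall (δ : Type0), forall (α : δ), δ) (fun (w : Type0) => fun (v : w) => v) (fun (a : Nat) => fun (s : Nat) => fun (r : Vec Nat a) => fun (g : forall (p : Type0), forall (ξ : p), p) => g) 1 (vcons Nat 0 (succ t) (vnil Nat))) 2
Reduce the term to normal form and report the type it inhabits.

reduced normal form:
  fun (t : Type0) => fun (ψ : t) => ψ
inferred type:
  forall (t : Type0), forall (ψ : t), t
observation: the leftmost-outermost redex is a beta-redex, and normalization takes 7 steps.


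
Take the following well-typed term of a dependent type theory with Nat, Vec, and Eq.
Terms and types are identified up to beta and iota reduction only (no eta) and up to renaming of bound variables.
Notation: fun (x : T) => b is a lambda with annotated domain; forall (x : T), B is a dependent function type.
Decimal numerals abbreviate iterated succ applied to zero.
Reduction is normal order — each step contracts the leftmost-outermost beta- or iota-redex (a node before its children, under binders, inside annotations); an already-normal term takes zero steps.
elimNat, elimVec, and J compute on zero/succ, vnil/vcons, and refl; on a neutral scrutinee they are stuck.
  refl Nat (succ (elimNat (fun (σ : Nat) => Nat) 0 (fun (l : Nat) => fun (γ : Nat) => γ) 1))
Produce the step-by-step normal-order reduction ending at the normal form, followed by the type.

normal-order reduction:
  refl Nat (succ (elimNat (fun (σ : Nat) => Nat) 0 (fun (l : Nat) => fun (γ : Nat) => γ) 1))
  ~> refl Nat (succ ((fun (σ : Nat) => fun (l : Nat) => l) 0 (elimNat (fun (γ : Nat) => Nat) 0 (fun (r : Nat) => fun (d : Nat) => d) 0)))
  ~> refl Nat (succ ((fun (σ : Nat) => σ) (elimNat (fun (l : Nat) => Nat) 0 (fun (γ : Nat) => fun (r : Nat) => r) 0)))
  ~> refl Nat (succ (elimNat (fun (σ : Nat) => Nat) 0 (fun (l : Nat) => fun (γ : Nat) => γ) 0))
  ~> refl Nat 1
inferred type:
  Eq Nat 1 1


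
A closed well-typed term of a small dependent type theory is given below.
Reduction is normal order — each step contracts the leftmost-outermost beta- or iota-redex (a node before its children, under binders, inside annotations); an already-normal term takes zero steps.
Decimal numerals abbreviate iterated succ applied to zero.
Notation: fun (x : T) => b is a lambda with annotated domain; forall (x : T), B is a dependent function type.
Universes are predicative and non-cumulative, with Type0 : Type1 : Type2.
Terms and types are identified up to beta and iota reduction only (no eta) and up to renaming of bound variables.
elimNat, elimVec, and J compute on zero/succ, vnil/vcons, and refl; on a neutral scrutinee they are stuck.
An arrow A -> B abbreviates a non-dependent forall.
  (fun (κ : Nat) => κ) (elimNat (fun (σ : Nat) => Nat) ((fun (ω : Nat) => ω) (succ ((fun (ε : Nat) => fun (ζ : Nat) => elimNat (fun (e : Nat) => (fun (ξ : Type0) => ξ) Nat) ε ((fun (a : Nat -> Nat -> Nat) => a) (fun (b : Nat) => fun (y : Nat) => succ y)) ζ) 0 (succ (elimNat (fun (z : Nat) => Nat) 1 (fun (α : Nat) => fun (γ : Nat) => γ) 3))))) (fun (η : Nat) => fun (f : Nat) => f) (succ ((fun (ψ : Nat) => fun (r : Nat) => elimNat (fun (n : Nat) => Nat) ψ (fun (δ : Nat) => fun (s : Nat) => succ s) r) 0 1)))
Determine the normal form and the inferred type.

resulting normal form:
  3
inferred type:
  Nat
observation: the first redex contracted is a beta-redex; the normal form is reached in 37 normal-order steps.


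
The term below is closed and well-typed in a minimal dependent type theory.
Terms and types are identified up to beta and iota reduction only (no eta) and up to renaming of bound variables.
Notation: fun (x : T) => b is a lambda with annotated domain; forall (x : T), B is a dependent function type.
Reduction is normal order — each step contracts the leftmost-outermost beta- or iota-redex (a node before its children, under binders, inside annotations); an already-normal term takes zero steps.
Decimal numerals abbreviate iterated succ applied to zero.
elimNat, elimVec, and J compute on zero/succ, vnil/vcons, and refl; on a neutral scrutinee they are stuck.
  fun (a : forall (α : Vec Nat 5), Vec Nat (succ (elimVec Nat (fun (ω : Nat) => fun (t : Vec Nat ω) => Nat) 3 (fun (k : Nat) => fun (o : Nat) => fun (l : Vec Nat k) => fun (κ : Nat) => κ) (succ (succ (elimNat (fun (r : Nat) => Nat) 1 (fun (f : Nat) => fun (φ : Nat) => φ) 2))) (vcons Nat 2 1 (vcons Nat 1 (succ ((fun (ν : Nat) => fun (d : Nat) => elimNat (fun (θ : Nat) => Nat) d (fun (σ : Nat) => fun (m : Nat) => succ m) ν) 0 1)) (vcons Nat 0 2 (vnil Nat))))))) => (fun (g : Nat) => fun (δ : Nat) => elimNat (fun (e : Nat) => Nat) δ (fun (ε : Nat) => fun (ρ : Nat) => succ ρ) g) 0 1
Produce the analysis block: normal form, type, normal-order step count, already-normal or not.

resulting normal form:
  fun (a : forall (α : Vec Nat 5), Vec Nat 4) => 1
inferred type:
  forall (a : forall (α : Vec Nat 5), Vec Nat 4), Nat
reduction steps (normal order): 19
started in normal form: no
first contracted redex: an elimVec iota-redex


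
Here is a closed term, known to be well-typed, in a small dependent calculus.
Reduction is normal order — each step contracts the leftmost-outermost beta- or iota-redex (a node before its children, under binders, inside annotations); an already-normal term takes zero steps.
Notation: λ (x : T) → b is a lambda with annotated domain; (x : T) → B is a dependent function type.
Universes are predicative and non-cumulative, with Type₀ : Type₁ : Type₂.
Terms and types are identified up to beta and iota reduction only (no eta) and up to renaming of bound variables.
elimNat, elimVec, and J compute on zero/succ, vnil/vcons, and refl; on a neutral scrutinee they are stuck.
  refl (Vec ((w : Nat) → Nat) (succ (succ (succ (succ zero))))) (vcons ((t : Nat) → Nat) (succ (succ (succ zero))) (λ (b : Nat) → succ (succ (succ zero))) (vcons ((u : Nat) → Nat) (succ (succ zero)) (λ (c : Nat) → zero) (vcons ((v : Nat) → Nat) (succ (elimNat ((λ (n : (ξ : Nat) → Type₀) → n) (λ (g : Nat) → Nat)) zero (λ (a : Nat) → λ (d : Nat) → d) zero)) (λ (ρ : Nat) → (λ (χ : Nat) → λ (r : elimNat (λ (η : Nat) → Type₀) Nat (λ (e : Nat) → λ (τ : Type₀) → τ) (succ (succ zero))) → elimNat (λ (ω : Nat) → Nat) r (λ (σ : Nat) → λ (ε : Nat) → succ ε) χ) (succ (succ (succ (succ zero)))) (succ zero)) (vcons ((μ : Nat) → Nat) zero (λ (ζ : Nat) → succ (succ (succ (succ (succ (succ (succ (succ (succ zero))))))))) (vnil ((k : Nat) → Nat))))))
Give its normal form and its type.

reduced normal form:
  refl (Vec ((w : Nat) → Nat) (succ (succ (succ (succ zero))))) (vcons ((t : Nat) → Nat) (succ (succ (succ zero))) (λ (b : Nat) → succ (succ (succ zero))) (vcons ((u : Nat) → Nat) (succ (succ zero)) (λ (c : Nat) → zero) (vcons ((v : Nat) → Nat) (succ zero) (λ (n : Nat) → succ (succ (succ (succ (succ zero))))) (vcons ((ξ : Nat) → Nat) zero (λ (g : Nat) → succ (succ (succ (succ (succ (succ (succ (succ (succ zero))))))))) (vnil ((a : Nat) → Nat))))))
type:
  Eq (Vec ((w : Nat) → Nat) (succ (succ (succ (succ zero))))) (vcons ((t : Nat) → Nat) (succ (succ (succ zero))) (λ (b : Nat) → succ (succ (succ zero))) (vcons ((u : Nat) → Nat) (succ (succ zero)) (λ (c : Nat) → zero) (vcons ((v : Nat) → Nat) (succ zero) (λ (n : Nat) → succ (succ (succ (succ (succ zero))))) (vcons ((ξ : Nat) → Nat) zero (λ (g : Nat) → succ (succ (succ (succ (succ (succ (succ (succ (succ zero))))))))) (vnil ((a : Nat) → Nat)))))) (vcons ((d : Nat) → Nat) (succ (succ (succ zero))) (λ (ρ : Nat) → succ (succ (succ zero))) (vcons ((χ : Nat) → Nat) (succ (succ zero)) (λ (r : Nat) → zero) (vcons ((η : Nat) → Nat) (succ zero) (λ (e : Nat) → succ (succ (succ (succ (succ zero))))) (vcons ((τ : Nat) → Nat) zero (λ (ω : Nat) → succ (succ (succ (succ (succ (succ (succ (succ (succ zero))))))))) (vnil ((σ : Nat) → Nat))))))


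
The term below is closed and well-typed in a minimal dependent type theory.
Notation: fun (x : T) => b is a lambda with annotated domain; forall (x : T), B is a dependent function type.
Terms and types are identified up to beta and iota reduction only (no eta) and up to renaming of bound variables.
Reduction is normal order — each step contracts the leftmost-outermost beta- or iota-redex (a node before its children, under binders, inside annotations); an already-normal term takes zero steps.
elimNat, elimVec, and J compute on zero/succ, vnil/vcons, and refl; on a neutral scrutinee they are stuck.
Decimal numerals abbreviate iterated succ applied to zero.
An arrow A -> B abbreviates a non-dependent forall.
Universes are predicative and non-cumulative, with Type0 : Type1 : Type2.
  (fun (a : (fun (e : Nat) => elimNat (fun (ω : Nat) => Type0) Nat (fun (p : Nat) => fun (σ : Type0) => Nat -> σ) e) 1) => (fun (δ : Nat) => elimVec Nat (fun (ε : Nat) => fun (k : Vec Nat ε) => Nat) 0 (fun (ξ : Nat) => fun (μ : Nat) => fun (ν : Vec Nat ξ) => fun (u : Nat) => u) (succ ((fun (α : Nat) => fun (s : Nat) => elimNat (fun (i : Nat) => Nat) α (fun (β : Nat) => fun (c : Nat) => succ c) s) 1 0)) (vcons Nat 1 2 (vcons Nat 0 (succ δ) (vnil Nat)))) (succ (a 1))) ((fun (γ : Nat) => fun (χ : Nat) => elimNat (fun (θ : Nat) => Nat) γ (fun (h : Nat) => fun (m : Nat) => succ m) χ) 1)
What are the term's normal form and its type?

reduced normal form:
  0
type:
  Nat
observation: the leftmost-outermost redex is a beta-redex, and normalization takes 13 steps.


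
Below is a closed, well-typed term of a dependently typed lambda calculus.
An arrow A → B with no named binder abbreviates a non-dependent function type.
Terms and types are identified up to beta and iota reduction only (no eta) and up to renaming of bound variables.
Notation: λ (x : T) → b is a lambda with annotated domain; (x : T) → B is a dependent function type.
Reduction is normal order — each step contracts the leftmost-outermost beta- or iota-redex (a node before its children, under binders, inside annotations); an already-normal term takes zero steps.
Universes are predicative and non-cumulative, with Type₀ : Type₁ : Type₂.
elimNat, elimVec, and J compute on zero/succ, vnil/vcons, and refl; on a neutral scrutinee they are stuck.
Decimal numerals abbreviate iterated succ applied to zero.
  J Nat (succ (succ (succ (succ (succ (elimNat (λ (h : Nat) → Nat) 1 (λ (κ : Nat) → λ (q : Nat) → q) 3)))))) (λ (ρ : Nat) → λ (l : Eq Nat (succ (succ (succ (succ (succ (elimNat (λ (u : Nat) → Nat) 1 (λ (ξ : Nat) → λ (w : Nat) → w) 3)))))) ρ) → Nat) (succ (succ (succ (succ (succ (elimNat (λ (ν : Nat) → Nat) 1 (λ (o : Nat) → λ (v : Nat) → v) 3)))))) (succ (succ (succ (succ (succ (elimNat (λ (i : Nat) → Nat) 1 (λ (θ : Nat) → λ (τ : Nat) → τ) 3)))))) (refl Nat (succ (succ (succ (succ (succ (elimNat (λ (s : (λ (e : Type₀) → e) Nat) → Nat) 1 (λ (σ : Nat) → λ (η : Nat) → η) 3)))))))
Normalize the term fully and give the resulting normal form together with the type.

resulting normal form:
  6
the term's type:
  Nat
observation: reduction starts at a J iota-redex, and 11 normal-order steps reach the normal form.


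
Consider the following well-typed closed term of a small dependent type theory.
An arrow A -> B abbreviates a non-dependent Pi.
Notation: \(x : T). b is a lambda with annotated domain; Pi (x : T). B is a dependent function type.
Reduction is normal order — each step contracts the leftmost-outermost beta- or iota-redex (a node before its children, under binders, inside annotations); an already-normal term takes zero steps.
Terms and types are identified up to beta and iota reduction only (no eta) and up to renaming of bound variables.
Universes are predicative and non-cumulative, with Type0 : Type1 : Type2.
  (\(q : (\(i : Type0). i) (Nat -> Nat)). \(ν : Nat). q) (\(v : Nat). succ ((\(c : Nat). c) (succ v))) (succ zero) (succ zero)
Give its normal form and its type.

reduced normal form:
  succ (succ (succ zero))
inferred type:
  Nat


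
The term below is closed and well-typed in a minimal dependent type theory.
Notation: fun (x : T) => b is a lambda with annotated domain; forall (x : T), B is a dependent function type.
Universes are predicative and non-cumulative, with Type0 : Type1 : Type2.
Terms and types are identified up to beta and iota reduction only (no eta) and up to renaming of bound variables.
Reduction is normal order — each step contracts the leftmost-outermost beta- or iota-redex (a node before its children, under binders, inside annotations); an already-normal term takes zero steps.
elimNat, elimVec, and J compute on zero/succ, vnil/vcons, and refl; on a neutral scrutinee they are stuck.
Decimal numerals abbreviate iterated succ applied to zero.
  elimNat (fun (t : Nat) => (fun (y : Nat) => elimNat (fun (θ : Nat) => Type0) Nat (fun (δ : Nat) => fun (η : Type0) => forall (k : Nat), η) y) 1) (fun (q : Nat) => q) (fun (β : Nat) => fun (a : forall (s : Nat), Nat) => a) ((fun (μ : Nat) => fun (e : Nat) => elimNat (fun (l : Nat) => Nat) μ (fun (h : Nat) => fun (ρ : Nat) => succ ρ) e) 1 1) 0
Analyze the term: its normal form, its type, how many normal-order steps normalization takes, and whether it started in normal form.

resulting normal form:
  0
the term's type:
  Nat
reduction steps (normal order): 19
already normal: no
first redex: a beta-redex


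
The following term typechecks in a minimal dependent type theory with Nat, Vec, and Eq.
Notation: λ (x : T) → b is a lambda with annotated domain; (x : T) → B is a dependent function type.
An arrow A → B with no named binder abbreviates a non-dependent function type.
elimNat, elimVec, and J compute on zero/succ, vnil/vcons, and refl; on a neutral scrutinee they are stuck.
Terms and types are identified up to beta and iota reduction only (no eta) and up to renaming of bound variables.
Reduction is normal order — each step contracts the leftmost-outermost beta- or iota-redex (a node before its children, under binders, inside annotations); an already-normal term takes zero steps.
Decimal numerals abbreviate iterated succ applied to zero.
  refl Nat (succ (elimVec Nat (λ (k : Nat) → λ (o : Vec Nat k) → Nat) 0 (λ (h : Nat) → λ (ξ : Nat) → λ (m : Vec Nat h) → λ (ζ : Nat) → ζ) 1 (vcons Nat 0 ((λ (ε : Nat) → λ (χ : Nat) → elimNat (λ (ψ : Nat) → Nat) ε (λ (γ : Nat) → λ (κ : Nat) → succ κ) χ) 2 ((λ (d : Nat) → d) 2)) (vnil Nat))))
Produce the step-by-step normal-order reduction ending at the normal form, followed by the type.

normal-order reduction:
  refl Nat (succ (elimVec Nat (λ (k : Nat) → λ (o : Vec Nat k) → Nat) 0 (λ (h : Nat) → λ (ξ : Nat) → λ (m : Vec Nat h) → λ (ζ : Nat) → ζ) 1 (vcons Nat 0 ((λ (ε : Nat) → λ (χ : Nat) → elimNat (λ (ψ : Nat) → Nat) ε (λ (γ : Nat) → λ (κ : Nat) → succ κ) χ) 2 ((λ (d : Nat) → d) 2)) (vnil Nat))))
  ~> refl Nat (succ ((λ (k : Nat) → λ (o : Nat) → λ (h : Vec Nat k) → λ (ξ : Nat) → ξ) 0 ((λ (m : Nat) → λ (ζ : Nat) → elimNat (λ (ε : Nat) → Nat) m (λ (χ : Nat) → λ (ψ : Nat) → succ ψ) ζ) 2 ((λ (γ : Nat) → γ) 2)) (vnil Nat) (elimVec Nat (λ (κ : Nat) → λ (d : Vec Nat κ) → Nat) 0 (λ (φ : Nat) → λ (i : Nat) → λ (ν : Vec Nat φ) → λ (η : Nat) → η) 0 (vnil Nat))))
  ~> refl Nat (succ ((λ (k : Nat) → λ (o : Vec Nat 0) → λ (h : Nat) → h) ((λ (ξ : Nat) → λ (m : Nat) → elimNat (λ (ζ : Nat) → Nat) ξ (λ (ε : Nat) → λ (χ : Nat) → succ χ) m) 2 ((λ (ψ : Nat) → ψ) 2)) (vnil Nat) (elimVec Nat (λ (γ : Nat) → λ (κ : Vec Nat γ) → Nat) 0 (λ (d : Nat) → λ (φ : Nat) → λ (i : Vec Nat d) → λ (ν : Nat) → ν) 0 (vnil Nat))))
  ~> refl Nat (succ ((λ (k : Vec Nat 0) → λ (o : Nat) → o) (vnil Nat) (elimVec Nat (λ (h : Nat) → λ (ξ : Vec Nat h) → Nat) 0 (λ (m : Nat) → λ (ζ : Nat) → λ (ε : Vec Nat m) → λ (χ : Nat) → χ) 0 (vnil Nat))))
  ~> refl Nat (succ ((λ (k : Nat) → k) (elimVec Nat (λ (o : Nat) → λ (h : Vec Nat o) → Nat) 0 (λ (ξ : Nat) → λ (m : Nat) → λ (ζ : Vec Nat ξ) → λ (ε : Nat) → ε) 0 (vnil Nat))))
  ~> refl Nat (succ (elimVec Nat (λ (k : Nat) → λ (o : Vec Nat k) → Nat) 0 (λ (h : Nat) → λ (ξ : Nat) → λ (m : Vec Nat h) → λ (ζ : Nat) → ζ) 0 (vnil Nat)))
  ~> refl Nat 1
inferred type:
  Eq Nat 1 1


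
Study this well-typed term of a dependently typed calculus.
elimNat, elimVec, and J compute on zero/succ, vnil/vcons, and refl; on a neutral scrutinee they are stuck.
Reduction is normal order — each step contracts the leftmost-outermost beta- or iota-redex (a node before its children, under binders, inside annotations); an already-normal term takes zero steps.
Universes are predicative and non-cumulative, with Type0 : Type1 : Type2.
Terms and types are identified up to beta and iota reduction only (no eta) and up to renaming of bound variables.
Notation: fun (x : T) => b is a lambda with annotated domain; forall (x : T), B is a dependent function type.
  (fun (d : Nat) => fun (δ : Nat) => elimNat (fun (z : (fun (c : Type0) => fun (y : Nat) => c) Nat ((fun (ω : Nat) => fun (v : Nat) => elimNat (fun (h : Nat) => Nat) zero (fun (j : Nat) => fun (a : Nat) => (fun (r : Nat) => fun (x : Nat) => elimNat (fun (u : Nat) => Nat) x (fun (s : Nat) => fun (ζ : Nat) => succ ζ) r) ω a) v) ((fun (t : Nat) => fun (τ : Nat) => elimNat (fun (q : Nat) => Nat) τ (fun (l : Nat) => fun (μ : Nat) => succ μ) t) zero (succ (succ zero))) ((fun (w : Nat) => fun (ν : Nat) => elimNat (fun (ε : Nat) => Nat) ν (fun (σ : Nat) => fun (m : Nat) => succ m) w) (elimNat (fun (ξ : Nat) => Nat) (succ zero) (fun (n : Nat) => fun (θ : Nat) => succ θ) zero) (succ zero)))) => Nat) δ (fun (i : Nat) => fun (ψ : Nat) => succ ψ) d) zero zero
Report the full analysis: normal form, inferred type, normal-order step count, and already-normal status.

normal form:
  zero
the term's type:
  Nat
normal-order step count: 3
already normal: no
first redex: a beta-redex


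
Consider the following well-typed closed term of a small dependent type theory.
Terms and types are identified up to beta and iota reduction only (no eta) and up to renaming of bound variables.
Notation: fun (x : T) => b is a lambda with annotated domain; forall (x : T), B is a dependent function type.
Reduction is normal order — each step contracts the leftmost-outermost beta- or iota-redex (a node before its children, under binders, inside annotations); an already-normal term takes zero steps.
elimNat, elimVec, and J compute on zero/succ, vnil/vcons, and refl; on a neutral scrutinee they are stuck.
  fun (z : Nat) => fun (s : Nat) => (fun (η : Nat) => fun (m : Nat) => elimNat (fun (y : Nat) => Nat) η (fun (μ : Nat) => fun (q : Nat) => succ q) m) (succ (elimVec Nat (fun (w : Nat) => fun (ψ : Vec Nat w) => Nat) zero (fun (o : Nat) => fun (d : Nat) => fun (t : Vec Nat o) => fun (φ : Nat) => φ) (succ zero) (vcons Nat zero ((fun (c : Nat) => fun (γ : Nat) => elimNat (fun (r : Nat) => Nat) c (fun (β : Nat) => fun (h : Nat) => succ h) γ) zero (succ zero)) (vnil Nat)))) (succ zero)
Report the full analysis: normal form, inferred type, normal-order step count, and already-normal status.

reduced normal form:
  fun (z : Nat) => fun (s : Nat) => succ (succ zero)
type:
  forall (z : Nat), forall (s : Nat), Nat
steps to reach normal form (normal order): 12
term was already normal: no
first contracted redex: a beta-redex


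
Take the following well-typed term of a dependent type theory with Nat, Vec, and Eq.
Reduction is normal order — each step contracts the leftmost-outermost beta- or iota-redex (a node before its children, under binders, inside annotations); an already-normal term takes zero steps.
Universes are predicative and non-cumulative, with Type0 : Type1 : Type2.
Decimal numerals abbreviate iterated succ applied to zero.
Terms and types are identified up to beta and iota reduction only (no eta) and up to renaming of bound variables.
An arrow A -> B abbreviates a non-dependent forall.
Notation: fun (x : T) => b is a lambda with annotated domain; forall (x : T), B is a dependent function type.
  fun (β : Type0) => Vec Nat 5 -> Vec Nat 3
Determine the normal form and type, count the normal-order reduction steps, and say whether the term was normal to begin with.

reduced normal form:
  fun (β : Type0) => Vec Nat 5 -> Vec Nat 3
type:
  Type0 -> Type0
steps to reach normal form (normal order): 0
already normal: yes


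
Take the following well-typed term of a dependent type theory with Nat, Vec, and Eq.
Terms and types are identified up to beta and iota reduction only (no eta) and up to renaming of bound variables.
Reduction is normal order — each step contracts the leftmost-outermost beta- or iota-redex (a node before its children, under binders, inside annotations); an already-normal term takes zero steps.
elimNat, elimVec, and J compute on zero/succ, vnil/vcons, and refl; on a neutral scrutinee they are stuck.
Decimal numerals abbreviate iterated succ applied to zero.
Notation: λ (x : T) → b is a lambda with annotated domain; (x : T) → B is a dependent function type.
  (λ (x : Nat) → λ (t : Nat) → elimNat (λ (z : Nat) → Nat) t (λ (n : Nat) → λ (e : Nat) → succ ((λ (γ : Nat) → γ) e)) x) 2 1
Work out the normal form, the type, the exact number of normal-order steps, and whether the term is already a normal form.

normal form:
  3
the term's type:
  Nat
steps to reach normal form (normal order): 11
term was already normal: no
first contracted redex: a beta-redex


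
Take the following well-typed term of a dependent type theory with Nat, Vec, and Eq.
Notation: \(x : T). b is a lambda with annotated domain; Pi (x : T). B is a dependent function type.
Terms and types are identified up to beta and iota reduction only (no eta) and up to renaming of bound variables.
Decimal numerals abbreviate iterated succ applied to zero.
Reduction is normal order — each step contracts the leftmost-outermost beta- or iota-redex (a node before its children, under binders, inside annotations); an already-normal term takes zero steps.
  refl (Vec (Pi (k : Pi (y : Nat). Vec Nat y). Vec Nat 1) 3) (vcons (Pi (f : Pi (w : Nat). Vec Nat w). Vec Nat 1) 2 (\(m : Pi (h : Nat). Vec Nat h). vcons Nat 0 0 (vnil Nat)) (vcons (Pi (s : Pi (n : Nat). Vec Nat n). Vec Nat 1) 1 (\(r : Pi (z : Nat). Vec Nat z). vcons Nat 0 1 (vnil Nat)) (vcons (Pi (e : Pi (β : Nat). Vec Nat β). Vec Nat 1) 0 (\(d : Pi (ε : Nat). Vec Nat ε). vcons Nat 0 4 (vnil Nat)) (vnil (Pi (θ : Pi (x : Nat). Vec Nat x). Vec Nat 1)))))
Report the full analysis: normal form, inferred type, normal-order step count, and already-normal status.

normal form:
  refl (Vec (Pi (k : Pi (y : Nat). Vec Nat y). Vec Nat 1) 3) (vcons (Pi (f : Pi (w : Nat). Vec Nat w). Vec Nat 1) 2 (\(m : Pi (h : Nat). Vec Nat h). vcons Nat 0 0 (vnil Nat)) (vcons (Pi (s : Pi (n : Nat). Vec Nat n). Vec Nat 1) 1 (\(r : Pi (z : Nat). Vec Nat z). vcons Nat 0 1 (vnil Nat)) (vcons (Pi (e : Pi (β : Nat). Vec Nat β). Vec Nat 1) 0 (\(d : Pi (ε : Nat). Vec Nat ε). vcons Nat 0 4 (vnil Nat)) (vnil (Pi (θ : Pi (x : Nat). Vec Nat x). Vec Nat 1)))))
type:
  Eq (Vec (Pi (k : Pi (y : Nat). Vec Nat y). Vec Nat 1) 3) (vcons (Pi (f : Pi (w : Nat). Vec Nat w). Vec Nat 1) 2 (\(m : Pi (h : Nat). Vec Nat h). vcons Nat 0 0 (vnil Nat)) (vcons (Pi (s : Pi (n : Nat). Vec Nat n). Vec Nat 1) 1 (\(r : Pi (z : Nat). Vec Nat z). vcons Nat 0 1 (vnil Nat)) (vcons (Pi (e : Pi (β : Nat). Vec Nat β). Vec Nat 1) 0 (\(d : Pi (ε : Nat). Vec Nat ε). vcons Nat 0 4 (vnil Nat)) (vnil (Pi (θ : Pi (x : Nat). Vec Nat x). Vec Nat 1))))) (vcons (Pi (ψ : Pi (ω : Nat). Vec Nat ω). Vec Nat 1) 2 (\(δ : Pi (α : Nat). Vec Nat α). vcons Nat 0 0 (vnil Nat)) (vcons (Pi (ν : Pi (κ : Nat). Vec Nat κ). Vec Nat 1) 1 (\(i : Pi (l : Nat). Vec Nat l). vcons Nat 0 1 (vnil Nat)) (vcons (Pi (τ : Pi (u : Nat). Vec Nat u). Vec Nat 1) 0 (\(η : Pi (σ : Nat). Vec Nat σ). vcons Nat 0 4 (vnil Nat)) (vnil (Pi (p : Pi (χ : Nat). Vec Nat χ). Vec Nat 1)))))
steps to reach normal form (normal order): 0
term was already normal: yes


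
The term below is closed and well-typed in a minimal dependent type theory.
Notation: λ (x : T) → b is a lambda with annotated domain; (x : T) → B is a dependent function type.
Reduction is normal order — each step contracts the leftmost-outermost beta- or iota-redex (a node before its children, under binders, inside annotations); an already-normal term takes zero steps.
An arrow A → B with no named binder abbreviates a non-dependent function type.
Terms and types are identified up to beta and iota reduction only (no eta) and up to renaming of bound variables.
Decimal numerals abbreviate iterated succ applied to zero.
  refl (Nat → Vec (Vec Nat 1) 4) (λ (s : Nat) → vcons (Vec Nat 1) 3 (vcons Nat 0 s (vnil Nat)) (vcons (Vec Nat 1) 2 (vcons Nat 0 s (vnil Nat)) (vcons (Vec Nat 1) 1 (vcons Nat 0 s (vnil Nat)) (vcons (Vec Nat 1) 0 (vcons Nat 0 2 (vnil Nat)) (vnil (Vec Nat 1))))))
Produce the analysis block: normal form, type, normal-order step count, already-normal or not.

normal form:
  refl (Nat → Vec (Vec Nat 1) 4) (λ (s : Nat) → vcons (Vec Nat 1) 3 (vcons Nat 0 s (vnil Nat)) (vcons (Vec Nat 1) 2 (vcons Nat 0 s (vnil Nat)) (vcons (Vec Nat 1) 1 (vcons Nat 0 s (vnil Nat)) (vcons (Vec Nat 1) 0 (vcons Nat 0 2 (vnil Nat)) (vnil (Vec Nat 1))))))
type:
  Eq (Nat → Vec (Vec Nat 1) 4) (λ (s : Nat) → vcons (Vec Nat 1) 3 (vcons Nat 0 s (vnil Nat)) (vcons (Vec Nat 1) 2 (vcons Nat 0 s (vnil Nat)) (vcons (Vec Nat 1) 1 (vcons Nat 0 s (vnil Nat)) (vcons (Vec Nat 1) 0 (vcons Nat 0 2 (vnil Nat)) (vnil (Vec Nat 1)))))) (λ (ζ : Nat) → vcons (Vec Nat 1) 3 (vcons Nat 0 ζ (vnil Nat)) (vcons (Vec Nat 1) 2 (vcons Nat 0 ζ (vnil Nat)) (vcons (Vec Nat 1) 1 (vcons Nat 0 ζ (vnil Nat)) (vcons (Vec Nat 1) 0 (vcons Nat 0 2 (vnil Nat)) (vnil (Vec Nat 1))))))
reduction steps (normal order): 0
term was already normal: yes


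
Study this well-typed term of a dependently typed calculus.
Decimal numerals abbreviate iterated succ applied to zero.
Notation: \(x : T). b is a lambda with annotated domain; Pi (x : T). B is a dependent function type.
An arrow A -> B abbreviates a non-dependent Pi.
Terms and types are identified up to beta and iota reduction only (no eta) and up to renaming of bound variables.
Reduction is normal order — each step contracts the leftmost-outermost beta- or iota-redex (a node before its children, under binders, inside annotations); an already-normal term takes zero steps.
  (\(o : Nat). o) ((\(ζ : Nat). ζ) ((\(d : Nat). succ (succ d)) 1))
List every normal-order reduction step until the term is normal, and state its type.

normal-order reduction sequence:
  (\(o : Nat). o) ((\(ζ : Nat). ζ) ((\(d : Nat). succ (succ d)) 1))
  ~> (\(o : Nat). o) ((\(ζ : Nat). succ (succ ζ)) 1)
  ~> (\(o : Nat). succ (succ o)) 1
  ~> 3
inferred type:
  Nat


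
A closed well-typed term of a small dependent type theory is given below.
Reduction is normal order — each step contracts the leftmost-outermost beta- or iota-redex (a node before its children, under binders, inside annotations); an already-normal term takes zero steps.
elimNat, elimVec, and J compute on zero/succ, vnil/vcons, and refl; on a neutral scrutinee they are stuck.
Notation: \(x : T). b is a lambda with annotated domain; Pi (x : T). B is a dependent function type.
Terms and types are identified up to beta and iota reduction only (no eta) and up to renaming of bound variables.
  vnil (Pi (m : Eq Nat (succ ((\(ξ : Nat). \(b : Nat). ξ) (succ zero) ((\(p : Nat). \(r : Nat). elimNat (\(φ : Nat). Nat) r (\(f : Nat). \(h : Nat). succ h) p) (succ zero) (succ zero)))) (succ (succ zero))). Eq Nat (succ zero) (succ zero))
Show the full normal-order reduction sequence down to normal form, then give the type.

reduction (normal order):
  vnil (Pi (m : Eq Nat (succ ((\(ξ : Nat). \(b : Nat). ξ) (succ zero) ((\(p : Nat). \(r : Nat). elimNat (\(φ : Nat). Nat) r (\(f : Nat). \(h : Nat). succ h) p) (succ zero) (succ zero)))) (succ (succ zero))). Eq Nat (succ zero) (succ zero))
  ~> vnil (Pi (m : Eq Nat (succ ((\(ξ : Nat). succ zero) ((\(b : Nat). \(p : Nat). elimNat (\(r : Nat). Nat) p (\(φ : Nat). \(f : Nat). succ f) b) (succ zero) (succ zero)))) (succ (succ zero))). Eq Nat (succ zero) (succ zero))
  ~> vnil (Pi (m : Eq Nat (succ (succ zero)) (succ (succ zero))). Eq Nat (succ zero) (succ zero))
inferred type:
  Vec (Pi (m : Eq Nat (succ (succ zero)) (succ (succ zero))). Eq Nat (succ zero) (succ zero)) zero
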